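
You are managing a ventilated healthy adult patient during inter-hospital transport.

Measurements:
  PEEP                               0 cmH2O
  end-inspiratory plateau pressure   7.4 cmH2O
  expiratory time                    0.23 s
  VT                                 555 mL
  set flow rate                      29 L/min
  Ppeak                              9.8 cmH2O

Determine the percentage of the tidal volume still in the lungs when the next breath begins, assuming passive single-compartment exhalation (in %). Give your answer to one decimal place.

Flow: 29 L/min ÷ 60 = 0.4833 L/s.
R = (PIP − Pplat)/V̇ = (9.8 − 7.4) / 0.4833 = 2.4/0.4833 = 4.966 cmH2O·s/L.
C = Vt/(Pplat − PEEP) = 555.0 / (7.4 − 0) = 555.0/7.4 = 75.0 mL/cmH2O.
τ = R × C = 4.966 × 0.075 L/cmH2O = 0.3725 s.
Fraction remaining at end-expiration = e^(−Te/τ) = e^(−0.23/0.3725) = 0.5393 → 53.93%.

53.9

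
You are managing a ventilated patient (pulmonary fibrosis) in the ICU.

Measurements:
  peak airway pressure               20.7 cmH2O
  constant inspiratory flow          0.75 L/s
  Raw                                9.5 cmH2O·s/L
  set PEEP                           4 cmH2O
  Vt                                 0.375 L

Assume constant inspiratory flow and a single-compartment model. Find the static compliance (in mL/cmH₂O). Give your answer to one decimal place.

39.2

Equation of motion (constant flow): PIP = Vt/C + R·V̇ + PEEP.
Vt/C = PIP − R·V̇ − PEEP = 20.7 − 9.5×0.75 − 4 = 20.7 − 7.125 − 4 = 9.575 cmH2O.
C = Vt / 9.575 = 375 / 9.575 = 39.164 mL/cmH2O.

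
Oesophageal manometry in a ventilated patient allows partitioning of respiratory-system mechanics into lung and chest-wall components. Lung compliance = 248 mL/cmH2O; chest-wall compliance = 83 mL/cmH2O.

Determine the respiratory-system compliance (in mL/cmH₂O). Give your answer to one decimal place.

Lung and chest wall are elastances in series: 1/Crs = 1/CL + 1/Ccw.
1/Crs = 1/248 + 1/83 = 0.01608.
Crs = 62.189 mL/cmH2O.

62.2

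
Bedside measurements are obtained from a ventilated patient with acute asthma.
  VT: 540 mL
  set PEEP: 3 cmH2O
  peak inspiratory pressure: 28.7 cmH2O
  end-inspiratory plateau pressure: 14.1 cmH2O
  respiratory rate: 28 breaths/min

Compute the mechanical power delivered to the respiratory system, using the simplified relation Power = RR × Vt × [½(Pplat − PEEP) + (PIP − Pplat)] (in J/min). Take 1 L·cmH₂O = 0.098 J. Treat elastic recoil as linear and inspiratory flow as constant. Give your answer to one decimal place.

Per-breath work = Vt × [½(Pplat−PEEP) + (PIP−Pplat)] = 0.540 × [0.5×11.1 + 14.6] = 0.540 × 20.15 = 10.881 L·cmH2O.
Power = 28 × 10.881 = 304.67 L·cmH2O/min.
× 0.098 J/(L·cmH2O) → 29.858 J/min.

29.9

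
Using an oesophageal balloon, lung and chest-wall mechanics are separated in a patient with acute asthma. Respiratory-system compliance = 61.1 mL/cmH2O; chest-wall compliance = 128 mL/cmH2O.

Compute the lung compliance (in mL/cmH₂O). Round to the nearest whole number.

117

1/CL = 1/Crs − 1/Ccw.
1/CL = 1/61.1 − 1/128 = 0.008554.
CL = 116.9 mL/cmH2O.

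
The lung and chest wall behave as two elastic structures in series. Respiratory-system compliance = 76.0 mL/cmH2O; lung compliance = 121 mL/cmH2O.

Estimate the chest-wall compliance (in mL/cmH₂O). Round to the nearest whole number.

1/Ccw = 1/Crs − 1/CL.
1/Ccw = 1/76.0 − 1/121 = 0.004893.
Ccw = 204.37 mL/cmH2O.

204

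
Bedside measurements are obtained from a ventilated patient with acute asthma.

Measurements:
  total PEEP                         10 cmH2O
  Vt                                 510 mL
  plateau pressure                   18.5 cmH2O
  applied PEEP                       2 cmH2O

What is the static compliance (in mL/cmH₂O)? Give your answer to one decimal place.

End-expiratory occlusion gives total PEEP = 10 cmH2O (intrinsic PEEP = 10 − 2 = 8). Use total PEEP for the elastic gradient.
Cstat = Vt / (Pplat − PEEPtotal) = 510 / (18.5 − 10) = 510 / 8.5 = 60.0 mL/cmH2O.

60.0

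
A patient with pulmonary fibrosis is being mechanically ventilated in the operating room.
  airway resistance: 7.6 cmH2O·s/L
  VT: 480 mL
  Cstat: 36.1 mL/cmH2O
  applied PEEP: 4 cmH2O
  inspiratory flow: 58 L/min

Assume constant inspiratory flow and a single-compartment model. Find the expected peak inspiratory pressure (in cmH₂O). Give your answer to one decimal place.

Flow: 58 L/min ÷ 60 = 0.9667 L/s.
Equation of motion (constant flow): PIP = Vt/C + R·V̇ + PEEP.
PIP = 480/36.1 + 7.6×0.9667 + 4 = 13.296 + 7.347 + 4 = 24.643 cmH2O.

24.6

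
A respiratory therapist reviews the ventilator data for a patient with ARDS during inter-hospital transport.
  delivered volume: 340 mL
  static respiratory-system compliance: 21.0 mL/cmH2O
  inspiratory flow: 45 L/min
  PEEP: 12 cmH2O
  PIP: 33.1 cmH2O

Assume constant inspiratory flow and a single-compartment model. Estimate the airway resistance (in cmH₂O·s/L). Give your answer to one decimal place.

6.5

Flow: 45 L/min ÷ 60 = 0.75 L/s.
Equation of motion (constant flow): PIP = Vt/C + R·V̇ + PEEP.
R·V̇ = PIP − Vt/C − PEEP = 33.1 − 340/21.0 − 12 = 33.1 − 16.19 − 12 = 4.91 cmH2O.
R = 4.91 / 0.75 = 6.547 cmH2O·s/L.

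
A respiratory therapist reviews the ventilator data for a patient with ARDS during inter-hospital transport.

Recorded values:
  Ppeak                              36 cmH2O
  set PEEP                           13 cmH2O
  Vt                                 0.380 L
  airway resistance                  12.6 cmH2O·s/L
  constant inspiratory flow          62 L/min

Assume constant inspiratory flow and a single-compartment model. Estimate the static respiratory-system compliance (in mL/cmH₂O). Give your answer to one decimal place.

38.1

Flow: 62 L/min ÷ 60 = 1.0333 L/s.
Equation of motion (constant flow): PIP = Vt/C + R·V̇ + PEEP.
Vt/C = PIP − R·V̇ − PEEP = 36 − 12.6×1.0333 − 13 = 36 − 13.02 − 13 = 9.98 cmH2O.
C = Vt / 9.98 = 380 / 9.98 = 38.076 mL/cmH2O.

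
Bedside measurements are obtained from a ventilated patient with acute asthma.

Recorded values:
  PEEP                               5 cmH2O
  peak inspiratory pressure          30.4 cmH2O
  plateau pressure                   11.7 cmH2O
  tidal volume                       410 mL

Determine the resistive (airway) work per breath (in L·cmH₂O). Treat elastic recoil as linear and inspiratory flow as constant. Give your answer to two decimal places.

With constant inspiratory flow the resistive pressure is constant at PIP − Pplat = 30.4 − 11.7 = 18.7 cmH2O, so resistive work = 18.7 × 0.410 = 7.667 L·cmH2O.

7.67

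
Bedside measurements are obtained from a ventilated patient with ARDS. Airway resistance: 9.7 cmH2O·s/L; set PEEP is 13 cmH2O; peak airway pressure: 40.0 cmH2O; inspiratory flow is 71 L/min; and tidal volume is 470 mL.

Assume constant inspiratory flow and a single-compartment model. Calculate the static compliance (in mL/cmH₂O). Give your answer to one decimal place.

30.3

Flow: 71 L/min ÷ 60 = 1.1833 L/s.
Equation of motion (constant flow): PIP = Vt/C + R·V̇ + PEEP.
Vt/C = PIP − R·V̇ − PEEP = 40.0 − 9.7×1.1833 − 13 = 40.0 − 11.478 − 13 = 15.522 cmH2O.
C = Vt / 15.522 = 470 / 15.522 = 30.28 mL/cmH2O.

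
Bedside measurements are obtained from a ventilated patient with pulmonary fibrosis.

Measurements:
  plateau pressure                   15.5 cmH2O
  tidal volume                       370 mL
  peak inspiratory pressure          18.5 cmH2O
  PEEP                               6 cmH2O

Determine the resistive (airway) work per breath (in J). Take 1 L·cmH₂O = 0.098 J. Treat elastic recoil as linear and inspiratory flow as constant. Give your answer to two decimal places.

With constant inspiratory flow the resistive pressure is constant at PIP − Pplat = 18.5 − 15.5 = 3.0 cmH2O, so resistive work = 3.0 × 0.370 = 1.11 L·cmH2O.
× 0.098 J/(L·cmH2O) → 0.1088 J.

0.11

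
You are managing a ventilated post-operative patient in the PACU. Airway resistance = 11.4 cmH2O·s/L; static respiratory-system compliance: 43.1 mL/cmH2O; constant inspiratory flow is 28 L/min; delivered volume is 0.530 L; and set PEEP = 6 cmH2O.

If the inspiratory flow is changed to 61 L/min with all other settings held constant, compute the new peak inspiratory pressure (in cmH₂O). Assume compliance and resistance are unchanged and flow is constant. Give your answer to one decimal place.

29.9

Flow: 28 L/min ÷ 60 = 0.4667 L/s.
New flow: 61 L/min ÷ 60 = 1.0167 L/s.
PIP = Vt/C + R·V̇ + PEEP (constant-flow equation of motion).
Only the resistive term changes: ΔPIP = R × ΔV̇ = 11.4 × (1.0167 − 0.4667) = 11.4 × 0.55 = 6.27 cmH2O.
Original PIP = 530/43.1 + 11.4×0.4667 + 6 = 23.617 cmH2O; new PIP = 23.617 + (6.27) = 29.887 cmH2O.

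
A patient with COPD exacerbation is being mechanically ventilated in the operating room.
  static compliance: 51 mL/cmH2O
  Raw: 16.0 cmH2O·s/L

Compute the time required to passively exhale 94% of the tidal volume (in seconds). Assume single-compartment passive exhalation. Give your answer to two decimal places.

τ = R × C = 16.0 × 51 mL/cmH2O = 16.0 × 0.051 L/cmH2O = 0.816 s.
Exhaled fraction f = 1 − e^(−t/τ) → t = −τ·ln(1 − f) = −0.816·ln(0.06) = 2.296 s.

2.30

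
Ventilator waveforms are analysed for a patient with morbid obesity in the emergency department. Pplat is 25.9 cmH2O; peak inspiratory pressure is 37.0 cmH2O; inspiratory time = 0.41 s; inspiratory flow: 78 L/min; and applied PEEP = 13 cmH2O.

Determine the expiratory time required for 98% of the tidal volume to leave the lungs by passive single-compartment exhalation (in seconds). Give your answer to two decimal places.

Flow: 78 L/min ÷ 60 = 1.3 L/s.
Vt = flow × Ti = 1.3 L/s × 0.41 s × 1000 mL/L = 533.0 mL.
R = (PIP − Pplat)/V̇ = (37.0 − 25.9) / 1.3 = 11.1/1.3 = 8.538 cmH2O·s/L.
C = Vt/(Pplat − PEEP) = 533.0 / (25.9 − 13) = 533.0/12.9 = 41.318 mL/cmH2O.
τ = R × C = 8.538 × 0.04132 L/cmH2O = 0.3528 s.
t = −τ·ln(1 − 0.98) = −0.3528·ln(0.02) = 1.38 s.

1.38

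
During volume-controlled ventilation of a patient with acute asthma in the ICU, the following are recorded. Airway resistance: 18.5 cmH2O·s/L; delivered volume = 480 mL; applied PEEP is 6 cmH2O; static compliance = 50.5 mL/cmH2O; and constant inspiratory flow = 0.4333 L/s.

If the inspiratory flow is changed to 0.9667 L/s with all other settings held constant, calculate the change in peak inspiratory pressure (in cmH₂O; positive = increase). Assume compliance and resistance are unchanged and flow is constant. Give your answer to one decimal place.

PIP = Vt/C + R·V̇ + PEEP (constant-flow equation of motion).
Only the resistive term changes: ΔPIP = R × ΔV̇ = 18.5 × (0.9667 − 0.4333) = 18.5 × 0.5334 = 9.868 cmH2O.

9.9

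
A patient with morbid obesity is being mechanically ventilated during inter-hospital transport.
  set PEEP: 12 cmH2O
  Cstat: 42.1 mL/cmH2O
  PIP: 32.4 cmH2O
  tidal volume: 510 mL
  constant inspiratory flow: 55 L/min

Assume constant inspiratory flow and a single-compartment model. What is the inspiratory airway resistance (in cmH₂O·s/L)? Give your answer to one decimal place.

Flow: 55 L/min ÷ 60 = 0.9167 L/s.
Equation of motion (constant flow): PIP = Vt/C + R·V̇ + PEEP.
R·V̇ = PIP − Vt/C − PEEP = 32.4 − 510/42.1 − 12 = 32.4 − 12.114 − 12 = 8.286 cmH2O.
R = 8.286 / 0.9167 = 9.039 cmH2O·s/L.

9.0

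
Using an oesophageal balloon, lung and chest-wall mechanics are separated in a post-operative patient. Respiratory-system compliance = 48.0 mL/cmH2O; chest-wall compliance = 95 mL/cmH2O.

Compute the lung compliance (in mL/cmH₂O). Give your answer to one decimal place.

97.0

1/CL = 1/Crs − 1/Ccw.
1/CL = 1/48.0 − 1/95 = 0.01031.
CL = 96.993 mL/cmH2O.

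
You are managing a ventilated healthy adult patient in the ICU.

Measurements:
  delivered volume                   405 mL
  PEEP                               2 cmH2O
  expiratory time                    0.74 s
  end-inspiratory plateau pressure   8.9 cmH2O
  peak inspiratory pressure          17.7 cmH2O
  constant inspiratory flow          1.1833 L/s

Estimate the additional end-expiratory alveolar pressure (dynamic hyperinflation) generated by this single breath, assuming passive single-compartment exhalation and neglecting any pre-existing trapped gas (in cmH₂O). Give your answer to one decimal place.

1.3

R = (PIP − Pplat)/V̇ = (17.7 − 8.9) / 1.1833 = 8.8/1.1833 = 7.437 cmH2O·s/L.
C = Vt/(Pplat − PEEP) = 405.0 / (8.9 − 2) = 405.0/6.9 = 58.696 mL/cmH2O.
τ = R × C = 7.437 × 0.0587 L/cmH2O = 0.4366 s.
Fraction remaining = e^(−Te/τ) = e^(−0.74/0.4366) = 0.1836; trapped volume = 405.0 × 0.1836 = 74.358 mL.
Additional alveolar pressure from trapping ≈ V_trapped / C = 74.358 / 58.696 = 1.267 cmH2O.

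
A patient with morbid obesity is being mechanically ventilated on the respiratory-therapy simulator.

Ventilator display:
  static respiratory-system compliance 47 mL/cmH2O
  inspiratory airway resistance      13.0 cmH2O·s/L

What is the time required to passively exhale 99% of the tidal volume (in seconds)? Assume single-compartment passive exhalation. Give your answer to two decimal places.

τ = R × C = 13.0 × 47 mL/cmH2O = 13.0 × 0.047 L/cmH2O = 0.611 s.
Exhaled fraction f = 1 − e^(−t/τ) → t = −τ·ln(1 − f) = −0.611·ln(0.01) = 2.814 s.

2.81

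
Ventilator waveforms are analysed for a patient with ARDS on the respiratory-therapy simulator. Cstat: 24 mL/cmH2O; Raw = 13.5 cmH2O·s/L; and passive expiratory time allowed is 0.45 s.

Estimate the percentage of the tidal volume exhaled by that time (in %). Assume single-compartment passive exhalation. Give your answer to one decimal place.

75.1

τ = R × C = 13.5 × 24 mL/cmH2O = 13.5 × 0.024 L/cmH2O = 0.324 s.
Passive exhalation: V(t)/V₀ = e^(−t/τ) = e^(−0.45/0.324) = 0.2494.
Fraction exhaled = 1 − 0.2494 = 0.7506 → 75.06%.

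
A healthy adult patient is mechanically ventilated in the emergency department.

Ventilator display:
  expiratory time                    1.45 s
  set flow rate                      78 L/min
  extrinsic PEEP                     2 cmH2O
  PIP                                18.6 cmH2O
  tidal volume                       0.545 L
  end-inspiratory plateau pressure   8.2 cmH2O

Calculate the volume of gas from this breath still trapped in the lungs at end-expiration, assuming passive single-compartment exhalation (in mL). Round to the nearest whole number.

Flow: 78 L/min ÷ 60 = 1.3 L/s.
R = (PIP − Pplat)/V̇ = (18.6 − 8.2) / 1.3 = 10.4/1.3 = 8.0 cmH2O·s/L.
C = Vt/(Pplat − PEEP) = 545.0 / (8.2 − 2) = 545.0/6.2 = 87.903 mL/cmH2O.
τ = R × C = 8.0 × 0.0879 L/cmH2O = 0.7032 s.
Fraction remaining = e^(−Te/τ) = e^(−1.45/0.7032) = 0.1272.
Trapped volume = 545.0 × 0.1272 = 69.324 mL.

69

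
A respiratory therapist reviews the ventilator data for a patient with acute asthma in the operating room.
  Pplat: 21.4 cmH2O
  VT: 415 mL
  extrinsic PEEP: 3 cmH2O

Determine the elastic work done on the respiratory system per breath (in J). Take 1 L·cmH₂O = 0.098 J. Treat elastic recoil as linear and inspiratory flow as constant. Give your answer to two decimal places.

Elastic work ≈ ½ × (Pplat − PEEP) × Vt = 0.5 × (21.4 − 3) × 0.415 L = 0.5 × 18.4 × 0.415 = 3.818 L·cmH2O.
× 0.098 J/(L·cmH2O) → 0.3742 J.

0.37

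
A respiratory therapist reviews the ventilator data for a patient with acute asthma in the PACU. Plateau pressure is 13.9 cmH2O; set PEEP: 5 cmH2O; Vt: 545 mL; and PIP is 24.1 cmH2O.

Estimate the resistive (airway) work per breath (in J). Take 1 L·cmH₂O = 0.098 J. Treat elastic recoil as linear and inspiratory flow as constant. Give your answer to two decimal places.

With constant inspiratory flow the resistive pressure is constant at PIP − Pplat = 24.1 − 13.9 = 10.2 cmH2O, so resistive work = 10.2 × 0.545 = 5.559 L·cmH2O.
× 0.098 J/(L·cmH2O) → 0.5448 J.

0.54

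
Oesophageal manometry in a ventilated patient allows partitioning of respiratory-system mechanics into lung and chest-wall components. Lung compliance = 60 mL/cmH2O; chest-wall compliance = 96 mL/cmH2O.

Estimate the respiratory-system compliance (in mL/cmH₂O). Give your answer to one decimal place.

Lung and chest wall are elastances in series: 1/Crs = 1/CL + 1/Ccw.
1/Crs = 1/60 + 1/96 = 0.02708.
Crs = 36.928 mL/cmH2O.

36.9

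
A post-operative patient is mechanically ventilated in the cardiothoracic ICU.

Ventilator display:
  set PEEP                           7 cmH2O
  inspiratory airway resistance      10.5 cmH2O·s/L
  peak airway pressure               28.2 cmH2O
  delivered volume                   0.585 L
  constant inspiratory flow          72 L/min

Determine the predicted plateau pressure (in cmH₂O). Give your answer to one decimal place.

15.6

Flow: 72 L/min ÷ 60 = 1.2 L/s.
Pplat = PIP − Raw × flow = 28.2 − 10.5 × 1.2 = 28.2 − 12.6 = 15.6 cmH2O.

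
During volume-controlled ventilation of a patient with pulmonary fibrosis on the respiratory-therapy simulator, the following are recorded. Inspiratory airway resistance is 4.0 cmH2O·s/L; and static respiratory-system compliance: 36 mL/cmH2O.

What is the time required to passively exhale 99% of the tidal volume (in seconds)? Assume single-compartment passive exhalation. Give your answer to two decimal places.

0.66

τ = R × C = 4.0 × 36 mL/cmH2O = 4.0 × 0.036 L/cmH2O = 0.144 s.
Exhaled fraction f = 1 − e^(−t/τ) → t = −τ·ln(1 − f) = −0.144·ln(0.01) = 0.6631 s.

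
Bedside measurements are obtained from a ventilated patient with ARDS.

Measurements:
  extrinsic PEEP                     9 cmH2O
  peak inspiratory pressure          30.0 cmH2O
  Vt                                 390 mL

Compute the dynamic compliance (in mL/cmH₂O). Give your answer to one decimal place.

Dynamic compliance = Vt / (PIP − PEEP) = 390 / (30.0 − 9) = 390 / 21.0 = 18.571 mL/cmH2O.

18.6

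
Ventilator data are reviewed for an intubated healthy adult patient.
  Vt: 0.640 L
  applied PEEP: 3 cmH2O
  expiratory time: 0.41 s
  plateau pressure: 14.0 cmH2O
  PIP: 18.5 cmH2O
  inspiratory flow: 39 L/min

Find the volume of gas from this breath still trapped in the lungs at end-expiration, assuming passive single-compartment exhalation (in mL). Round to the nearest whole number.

Flow: 39 L/min ÷ 60 = 0.65 L/s.
R = (PIP − Pplat)/V̇ = (18.5 − 14.0) / 0.65 = 4.5/0.65 = 6.923 cmH2O·s/L.
C = Vt/(Pplat − PEEP) = 640.0 / (14.0 − 3) = 640.0/11.0 = 58.182 mL/cmH2O.
τ = R × C = 6.923 × 0.05818 L/cmH2O = 0.4028 s.
Fraction remaining = e^(−Te/τ) = e^(−0.41/0.4028) = 0.3614.
Trapped volume = 640.0 × 0.3614 = 231.3 mL.

231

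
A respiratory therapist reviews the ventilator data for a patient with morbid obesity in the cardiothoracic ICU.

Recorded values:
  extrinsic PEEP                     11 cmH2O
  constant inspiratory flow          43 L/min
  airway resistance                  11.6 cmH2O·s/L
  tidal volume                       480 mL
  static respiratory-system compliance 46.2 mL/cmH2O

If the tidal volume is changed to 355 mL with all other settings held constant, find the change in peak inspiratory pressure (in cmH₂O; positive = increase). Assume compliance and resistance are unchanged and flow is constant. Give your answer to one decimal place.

-2.7

PIP = Vt/C + R·V̇ + PEEP (constant-flow equation of motion).
Only the elastic term changes: ΔPIP = ΔVt / C = (355 − 480) / 46.2 = -2.706 cmH2O.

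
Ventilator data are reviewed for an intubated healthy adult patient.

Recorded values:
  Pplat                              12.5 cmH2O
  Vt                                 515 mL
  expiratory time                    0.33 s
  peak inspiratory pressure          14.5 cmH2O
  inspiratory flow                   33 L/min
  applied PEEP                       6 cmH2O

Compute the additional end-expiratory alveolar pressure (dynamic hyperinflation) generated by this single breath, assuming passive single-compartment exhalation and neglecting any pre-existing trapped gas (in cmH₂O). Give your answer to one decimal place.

2.1

Flow: 33 L/min ÷ 60 = 0.55 L/s.
R = (PIP − Pplat)/V̇ = (14.5 − 12.5) / 0.55 = 2.0/0.55 = 3.636 cmH2O·s/L.
C = Vt/(Pplat − PEEP) = 515.0 / (12.5 − 6) = 515.0/6.5 = 79.231 mL/cmH2O.
τ = R × C = 3.636 × 0.07923 L/cmH2O = 0.2881 s.
Fraction remaining = e^(−Te/τ) = e^(−0.33/0.2881) = 0.3181; trapped volume = 515.0 × 0.3181 = 163.82 mL.
Additional alveolar pressure from trapping ≈ V_trapped / C = 163.82 / 79.231 = 2.068 cmH2O.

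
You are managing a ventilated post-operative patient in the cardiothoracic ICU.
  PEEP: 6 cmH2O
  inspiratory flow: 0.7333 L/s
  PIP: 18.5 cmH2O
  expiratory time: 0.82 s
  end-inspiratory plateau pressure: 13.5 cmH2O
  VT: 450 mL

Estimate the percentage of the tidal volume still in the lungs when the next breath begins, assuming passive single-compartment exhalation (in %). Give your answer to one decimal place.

R = (PIP − Pplat)/V̇ = (18.5 − 13.5) / 0.7333 = 5.0/0.7333 = 6.818 cmH2O·s/L.
C = Vt/(Pplat − PEEP) = 450.0 / (13.5 − 6) = 450.0/7.5 = 60.0 mL/cmH2O.
τ = R × C = 6.818 × 0.06 L/cmH2O = 0.4091 s.
Fraction remaining at end-expiration = e^(−Te/τ) = e^(−0.82/0.4091) = 0.1347 → 13.47%.

13.5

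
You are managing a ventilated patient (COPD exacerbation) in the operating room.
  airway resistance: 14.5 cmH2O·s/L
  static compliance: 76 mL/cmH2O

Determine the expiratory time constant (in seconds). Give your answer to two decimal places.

1.10

τ = R × C = 14.5 × 76 mL/cmH2O = 14.5 × 0.076 L/cmH2O = 1.102 s.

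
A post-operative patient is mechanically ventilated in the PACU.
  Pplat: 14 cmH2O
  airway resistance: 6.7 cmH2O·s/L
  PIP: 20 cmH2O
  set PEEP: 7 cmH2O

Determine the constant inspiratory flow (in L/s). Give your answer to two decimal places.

0.90

flow = (PIP − Pplat) / Raw = 6.0 / 6.7 = 0.8955 L/s.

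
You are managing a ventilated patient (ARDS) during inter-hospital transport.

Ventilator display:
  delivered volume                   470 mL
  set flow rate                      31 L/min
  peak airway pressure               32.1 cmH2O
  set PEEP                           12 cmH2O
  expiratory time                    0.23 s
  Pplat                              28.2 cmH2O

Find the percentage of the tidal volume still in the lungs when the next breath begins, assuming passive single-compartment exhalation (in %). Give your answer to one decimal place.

35.0

Flow: 31 L/min ÷ 60 = 0.5167 L/s.
R = (PIP − Pplat)/V̇ = (32.1 − 28.2) / 0.5167 = 3.9/0.5167 = 7.548 cmH2O·s/L.
C = Vt/(Pplat − PEEP) = 470.0 / (28.2 − 12) = 470.0/16.2 = 29.012 mL/cmH2O.
τ = R × C = 7.548 × 0.02901 L/cmH2O = 0.219 s.
Fraction remaining at end-expiration = e^(−Te/τ) = e^(−0.23/0.219) = 0.3499 → 34.99%.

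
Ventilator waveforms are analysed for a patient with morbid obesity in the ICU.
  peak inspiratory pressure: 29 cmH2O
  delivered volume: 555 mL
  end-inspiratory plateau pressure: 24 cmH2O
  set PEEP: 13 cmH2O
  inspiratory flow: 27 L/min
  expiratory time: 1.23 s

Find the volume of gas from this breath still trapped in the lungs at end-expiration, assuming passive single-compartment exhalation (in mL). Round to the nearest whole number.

62

Flow: 27 L/min ÷ 60 = 0.45 L/s.
R = (PIP − Pplat)/V̇ = (29 − 24) / 0.45 = 5.0/0.45 = 11.111 cmH2O·s/L.
C = Vt/(Pplat − PEEP) = 555.0 / (24 − 13) = 555.0/11.0 = 50.455 mL/cmH2O.
τ = R × C = 11.111 × 0.05046 L/cmH2O = 0.5607 s.
Fraction remaining = e^(−Te/τ) = e^(−1.23/0.5607) = 0.1115.
Trapped volume = 555.0 × 0.1115 = 61.883 mL.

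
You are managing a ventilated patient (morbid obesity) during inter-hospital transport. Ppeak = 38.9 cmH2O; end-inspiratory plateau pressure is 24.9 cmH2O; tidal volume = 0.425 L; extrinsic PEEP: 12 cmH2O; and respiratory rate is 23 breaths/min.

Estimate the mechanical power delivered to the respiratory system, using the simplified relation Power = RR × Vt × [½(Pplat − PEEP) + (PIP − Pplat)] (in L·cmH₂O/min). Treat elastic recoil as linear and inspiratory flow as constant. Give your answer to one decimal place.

Per-breath work = Vt × [½(Pplat−PEEP) + (PIP−Pplat)] = 0.425 × [0.5×12.9 + 14.0] = 0.425 × 20.45 = 8.691 L·cmH2O.
Power = 23 × 8.691 = 199.89 L·cmH2O/min.

199.9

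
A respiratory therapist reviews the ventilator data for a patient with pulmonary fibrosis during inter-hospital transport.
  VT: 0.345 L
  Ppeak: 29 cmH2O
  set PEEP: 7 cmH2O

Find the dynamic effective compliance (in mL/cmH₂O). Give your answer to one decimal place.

Dynamic compliance = Vt / (PIP − PEEP) = 345 / (29 − 7) = 345 / 22.0 = 15.682 mL/cmH2O.

15.7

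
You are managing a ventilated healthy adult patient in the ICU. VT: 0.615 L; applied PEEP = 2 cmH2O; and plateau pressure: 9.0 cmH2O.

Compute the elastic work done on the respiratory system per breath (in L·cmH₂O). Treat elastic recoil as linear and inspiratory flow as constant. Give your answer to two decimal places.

2.15

Elastic work ≈ ½ × (Pplat − PEEP) × Vt = 0.5 × (9.0 − 2) × 0.615 L = 0.5 × 7.0 × 0.615 = 2.153 L·cmH2O.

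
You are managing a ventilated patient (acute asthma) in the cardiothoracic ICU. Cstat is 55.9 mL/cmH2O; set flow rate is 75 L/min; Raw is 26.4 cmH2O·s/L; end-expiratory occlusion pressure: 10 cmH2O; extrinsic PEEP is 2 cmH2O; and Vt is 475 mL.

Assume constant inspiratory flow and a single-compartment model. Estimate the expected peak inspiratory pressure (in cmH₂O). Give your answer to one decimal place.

Flow: 75 L/min ÷ 60 = 1.25 L/s.
Total PEEP = 10 cmH2O (set 2 + intrinsic 8); this is the baseline alveolar pressure.
Equation of motion (constant flow): PIP = Vt/C + R·V̇ + PEEP.
PIP = 475/55.9 + 26.4×1.25 + 10 = 8.497 + 33.0 + 10 = 51.497 cmH2O.

51.5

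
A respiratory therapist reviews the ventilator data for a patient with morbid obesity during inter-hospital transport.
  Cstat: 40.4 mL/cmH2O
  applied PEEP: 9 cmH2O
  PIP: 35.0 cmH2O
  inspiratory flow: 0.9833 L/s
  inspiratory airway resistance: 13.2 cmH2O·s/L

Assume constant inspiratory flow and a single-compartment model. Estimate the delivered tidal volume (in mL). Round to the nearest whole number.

526

Equation of motion (constant flow): PIP = Vt/C + R·V̇ + PEEP.
Vt/C = PIP − R·V̇ − PEEP = 35.0 − 12.98 − 9 = 13.02 cmH2O.
Vt = C × 13.02 = 40.4 × 13.02 = 526.01 mL.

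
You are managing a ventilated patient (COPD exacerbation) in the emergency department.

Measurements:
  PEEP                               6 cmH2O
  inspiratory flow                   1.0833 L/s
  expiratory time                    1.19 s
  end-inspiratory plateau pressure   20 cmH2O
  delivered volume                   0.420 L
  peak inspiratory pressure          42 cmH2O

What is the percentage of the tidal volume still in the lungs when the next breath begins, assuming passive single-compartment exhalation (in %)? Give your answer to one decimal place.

R = (PIP − Pplat)/V̇ = (42 − 20) / 1.0833 = 22.0/1.0833 = 20.308 cmH2O·s/L.
C = Vt/(Pplat − PEEP) = 420.0 / (20 − 6) = 420.0/14.0 = 30.0 mL/cmH2O.
τ = R × C = 20.308 × 0.03 L/cmH2O = 0.6092 s.
Fraction remaining at end-expiration = e^(−Te/τ) = e^(−1.19/0.6092) = 0.1418 → 14.18%.

14.2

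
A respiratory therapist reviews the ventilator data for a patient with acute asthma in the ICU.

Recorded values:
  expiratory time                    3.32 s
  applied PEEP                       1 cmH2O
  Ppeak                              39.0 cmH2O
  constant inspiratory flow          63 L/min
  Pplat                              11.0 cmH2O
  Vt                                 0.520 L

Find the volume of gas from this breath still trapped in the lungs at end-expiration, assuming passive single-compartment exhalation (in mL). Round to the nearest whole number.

Flow: 63 L/min ÷ 60 = 1.05 L/s.
R = (PIP − Pplat)/V̇ = (39.0 − 11.0) / 1.05 = 28.0/1.05 = 26.667 cmH2O·s/L.
C = Vt/(Pplat − PEEP) = 520.0 / (11.0 − 1) = 520.0/10.0 = 52.0 mL/cmH2O.
τ = R × C = 26.667 × 0.052 L/cmH2O = 1.387 s.
Fraction remaining = e^(−Te/τ) = e^(−3.32/1.387) = 0.0913.
Trapped volume = 520.0 × 0.0913 = 47.476 mL.

47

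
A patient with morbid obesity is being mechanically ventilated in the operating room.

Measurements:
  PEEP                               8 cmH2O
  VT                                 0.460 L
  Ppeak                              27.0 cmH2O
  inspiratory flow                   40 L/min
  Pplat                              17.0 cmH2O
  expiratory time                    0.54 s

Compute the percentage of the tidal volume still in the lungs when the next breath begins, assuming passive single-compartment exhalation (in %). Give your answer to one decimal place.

Flow: 40 L/min ÷ 60 = 0.6667 L/s.
R = (PIP − Pplat)/V̇ = (27.0 − 17.0) / 0.6667 = 10.0/0.6667 = 14.999 cmH2O·s/L.
C = Vt/(Pplat − PEEP) = 460.0 / (17.0 − 8) = 460.0/9.0 = 51.111 mL/cmH2O.
τ = R × C = 14.999 × 0.05111 L/cmH2O = 0.7666 s.
Fraction remaining at end-expiration = e^(−Te/τ) = e^(−0.54/0.7666) = 0.4944 → 49.44%.

49.4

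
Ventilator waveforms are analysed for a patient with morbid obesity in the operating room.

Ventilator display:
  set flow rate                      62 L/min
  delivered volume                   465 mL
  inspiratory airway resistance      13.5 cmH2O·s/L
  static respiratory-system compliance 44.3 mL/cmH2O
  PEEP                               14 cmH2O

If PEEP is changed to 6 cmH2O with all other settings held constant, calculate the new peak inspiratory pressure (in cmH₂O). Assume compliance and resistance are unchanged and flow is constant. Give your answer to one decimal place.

Flow: 62 L/min ÷ 60 = 1.0333 L/s.
PIP = Vt/C + R·V̇ + PEEP (constant-flow equation of motion).
Only the baseline term changes: ΔPIP = ΔPEEP = 6 − 14 = -8.0 cmH2O.
Original PIP = 465/44.3 + 13.5×1.0333 + 14 = 38.446 cmH2O; new PIP = 38.446 + (-8.0) = 30.446 cmH2O.

30.4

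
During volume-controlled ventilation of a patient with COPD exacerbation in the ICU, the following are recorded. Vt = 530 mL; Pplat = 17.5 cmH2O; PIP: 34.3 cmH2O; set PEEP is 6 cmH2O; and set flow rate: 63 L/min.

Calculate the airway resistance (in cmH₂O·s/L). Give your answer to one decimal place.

16.0

Flow: 63 L/min ÷ 60 = 1.05 L/s.
Raw = (PIP − Pplat) / flow = (34.3 − 17.5) / 1.05 = 16.8 / 1.05 = 16.0 cmH2O·s/L.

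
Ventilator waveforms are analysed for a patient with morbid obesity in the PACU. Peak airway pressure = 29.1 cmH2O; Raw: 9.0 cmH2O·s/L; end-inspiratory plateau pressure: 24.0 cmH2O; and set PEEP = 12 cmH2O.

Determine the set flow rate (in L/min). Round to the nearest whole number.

flow = (PIP − Pplat) / Raw = (29.1 − 24.0) / 9.0 = 0.5667 L/s × 60 = 34.002 L/min.

34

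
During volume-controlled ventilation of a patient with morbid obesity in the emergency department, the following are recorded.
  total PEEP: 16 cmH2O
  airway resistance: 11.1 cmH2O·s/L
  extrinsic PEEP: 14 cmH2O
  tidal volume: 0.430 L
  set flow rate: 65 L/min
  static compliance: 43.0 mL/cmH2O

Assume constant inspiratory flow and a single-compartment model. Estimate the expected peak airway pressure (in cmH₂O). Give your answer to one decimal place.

Flow: 65 L/min ÷ 60 = 1.0833 L/s.
Total PEEP = 16 cmH2O (set 14 + intrinsic 2); this is the baseline alveolar pressure.
Equation of motion (constant flow): PIP = Vt/C + R·V̇ + PEEP.
PIP = 430/43.0 + 11.1×1.0833 + 16 = 10.0 + 12.025 + 16 = 38.025 cmH2O.

38.0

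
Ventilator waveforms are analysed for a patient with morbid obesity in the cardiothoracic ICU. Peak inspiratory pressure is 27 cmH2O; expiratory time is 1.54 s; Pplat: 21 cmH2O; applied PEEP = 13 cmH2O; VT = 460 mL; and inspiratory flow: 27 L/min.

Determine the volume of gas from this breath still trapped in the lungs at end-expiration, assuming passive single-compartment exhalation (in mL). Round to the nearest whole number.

Flow: 27 L/min ÷ 60 = 0.45 L/s.
R = (PIP − Pplat)/V̇ = (27 − 21) / 0.45 = 6.0/0.45 = 13.333 cmH2O·s/L.
C = Vt/(Pplat − PEEP) = 460.0 / (21 − 13) = 460.0/8.0 = 57.5 mL/cmH2O.
τ = R × C = 13.333 × 0.0575 L/cmH2O = 0.7666 s.
Fraction remaining = e^(−Te/τ) = e^(−1.54/0.7666) = 0.1341.
Trapped volume = 460.0 × 0.1341 = 61.686 mL.

62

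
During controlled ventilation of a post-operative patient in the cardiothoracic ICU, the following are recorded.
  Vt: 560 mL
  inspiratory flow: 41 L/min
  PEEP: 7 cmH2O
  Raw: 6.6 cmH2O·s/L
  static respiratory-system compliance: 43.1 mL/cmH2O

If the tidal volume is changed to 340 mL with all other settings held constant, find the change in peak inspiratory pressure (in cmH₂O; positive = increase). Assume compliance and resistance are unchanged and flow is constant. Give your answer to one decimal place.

PIP = Vt/C + R·V̇ + PEEP (constant-flow equation of motion).
Only the elastic term changes: ΔPIP = ΔVt / C = (340 − 560) / 43.1 = -5.104 cmH2O.

-5.1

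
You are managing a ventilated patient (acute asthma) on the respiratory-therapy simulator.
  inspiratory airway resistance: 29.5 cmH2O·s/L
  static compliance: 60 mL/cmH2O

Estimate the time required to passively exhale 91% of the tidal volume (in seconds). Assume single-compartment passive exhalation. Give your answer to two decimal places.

τ = R × C = 29.5 × 60 mL/cmH2O = 29.5 × 0.060 L/cmH2O = 1.77 s.
Exhaled fraction f = 1 − e^(−t/τ) → t = −τ·ln(1 − f) = −1.77·ln(0.09) = 4.262 s.

4.26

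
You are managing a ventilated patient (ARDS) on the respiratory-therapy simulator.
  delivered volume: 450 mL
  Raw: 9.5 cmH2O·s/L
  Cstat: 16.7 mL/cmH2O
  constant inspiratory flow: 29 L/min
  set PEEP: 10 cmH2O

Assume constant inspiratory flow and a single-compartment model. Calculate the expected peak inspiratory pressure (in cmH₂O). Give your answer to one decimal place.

41.5

Flow: 29 L/min ÷ 60 = 0.4833 L/s.
Equation of motion (constant flow): PIP = Vt/C + R·V̇ + PEEP.
PIP = 450/16.7 + 9.5×0.4833 + 10 = 26.946 + 4.591 + 10 = 41.537 cmH2O.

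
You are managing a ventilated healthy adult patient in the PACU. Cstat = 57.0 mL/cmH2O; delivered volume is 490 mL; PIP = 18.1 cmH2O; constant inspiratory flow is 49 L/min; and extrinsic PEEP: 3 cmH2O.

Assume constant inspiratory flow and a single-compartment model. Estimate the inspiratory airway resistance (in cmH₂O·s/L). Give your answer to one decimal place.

Flow: 49 L/min ÷ 60 = 0.8167 L/s.
Equation of motion (constant flow): PIP = Vt/C + R·V̇ + PEEP.
R·V̇ = PIP − Vt/C − PEEP = 18.1 − 490/57.0 − 3 = 18.1 − 8.596 − 3 = 6.504 cmH2O.
R = 6.504 / 0.8167 = 7.964 cmH2O·s/L.

8.0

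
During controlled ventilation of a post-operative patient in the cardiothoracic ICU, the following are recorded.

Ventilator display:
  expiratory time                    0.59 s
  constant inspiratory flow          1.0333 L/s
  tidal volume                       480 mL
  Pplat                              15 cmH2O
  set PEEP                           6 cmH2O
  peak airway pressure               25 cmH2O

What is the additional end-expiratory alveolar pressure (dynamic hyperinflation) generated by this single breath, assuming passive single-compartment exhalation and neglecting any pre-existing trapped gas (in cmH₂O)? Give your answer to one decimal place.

R = (PIP − Pplat)/V̇ = (25 − 15) / 1.0333 = 10.0/1.0333 = 9.678 cmH2O·s/L.
C = Vt/(Pplat − PEEP) = 480.0 / (15 − 6) = 480.0/9.0 = 53.333 mL/cmH2O.
τ = R × C = 9.678 × 0.05333 L/cmH2O = 0.5161 s.
Fraction remaining = e^(−Te/τ) = e^(−0.59/0.5161) = 0.3188; trapped volume = 480.0 × 0.3188 = 153.02 mL.
Additional alveolar pressure from trapping ≈ V_trapped / C = 153.02 / 53.333 = 2.869 cmH2O.

2.9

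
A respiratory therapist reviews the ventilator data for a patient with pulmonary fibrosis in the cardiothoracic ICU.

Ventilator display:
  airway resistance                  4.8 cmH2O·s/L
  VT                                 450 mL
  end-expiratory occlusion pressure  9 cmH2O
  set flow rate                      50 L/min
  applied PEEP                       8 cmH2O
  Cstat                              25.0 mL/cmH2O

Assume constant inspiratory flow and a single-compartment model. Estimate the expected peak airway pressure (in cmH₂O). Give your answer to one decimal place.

31.0

Flow: 50 L/min ÷ 60 = 0.8333 L/s.
Total PEEP = 9 cmH2O (set 8 + intrinsic 1); this is the baseline alveolar pressure.
Equation of motion (constant flow): PIP = Vt/C + R·V̇ + PEEP.
PIP = 450/25.0 + 4.8×0.8333 + 9 = 18.0 + 4.0 + 9 = 31.0 cmH2O.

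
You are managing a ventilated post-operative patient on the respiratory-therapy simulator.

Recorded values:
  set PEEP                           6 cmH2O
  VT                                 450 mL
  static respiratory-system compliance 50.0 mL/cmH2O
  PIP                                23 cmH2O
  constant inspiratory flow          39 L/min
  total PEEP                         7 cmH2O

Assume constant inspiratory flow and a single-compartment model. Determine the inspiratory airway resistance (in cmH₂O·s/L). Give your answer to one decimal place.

Flow: 39 L/min ÷ 60 = 0.65 L/s.
Total PEEP = 7 cmH2O (set 6 + intrinsic 1); this is the baseline alveolar pressure.
Equation of motion (constant flow): PIP = Vt/C + R·V̇ + PEEP.
R·V̇ = PIP − Vt/C − PEEP = 23 − 450/50.0 − 7 = 23 − 9.0 − 7 = 7.0 cmH2O.
R = 7.0 / 0.65 = 10.769 cmH2O·s/L.

10.8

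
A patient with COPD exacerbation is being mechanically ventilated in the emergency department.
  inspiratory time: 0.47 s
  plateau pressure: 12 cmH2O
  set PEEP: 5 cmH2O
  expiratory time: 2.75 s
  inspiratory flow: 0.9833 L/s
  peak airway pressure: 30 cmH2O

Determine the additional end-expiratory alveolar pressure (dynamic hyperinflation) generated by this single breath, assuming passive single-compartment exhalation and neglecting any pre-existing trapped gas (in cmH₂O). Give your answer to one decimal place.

0.7

Vt = flow × Ti = 0.9833 L/s × 0.47 s × 1000 mL/L = 462.15 mL.
R = (PIP − Pplat)/V̇ = (30 − 12) / 0.9833 = 18.0/0.9833 = 18.306 cmH2O·s/L.
C = Vt/(Pplat − PEEP) = 462.15 / (12 − 5) = 462.15/7.0 = 66.021 mL/cmH2O.
τ = R × C = 18.306 × 0.06602 L/cmH2O = 1.209 s.
Fraction remaining = e^(−Te/τ) = e^(−2.75/1.209) = 0.1028; trapped volume = 462.15 × 0.1028 = 47.509 mL.
Additional alveolar pressure from trapping ≈ V_trapped / C = 47.509 / 66.021 = 0.7196 cmH2O.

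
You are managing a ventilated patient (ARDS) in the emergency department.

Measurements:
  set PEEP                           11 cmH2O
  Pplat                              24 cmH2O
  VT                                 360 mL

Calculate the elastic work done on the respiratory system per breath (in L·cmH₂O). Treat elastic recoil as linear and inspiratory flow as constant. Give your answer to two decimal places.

2.34

Elastic work ≈ ½ × (Pplat − PEEP) × Vt = 0.5 × (24 − 11) × 0.360 L = 0.5 × 13.0 × 0.360 = 2.34 L·cmH2O.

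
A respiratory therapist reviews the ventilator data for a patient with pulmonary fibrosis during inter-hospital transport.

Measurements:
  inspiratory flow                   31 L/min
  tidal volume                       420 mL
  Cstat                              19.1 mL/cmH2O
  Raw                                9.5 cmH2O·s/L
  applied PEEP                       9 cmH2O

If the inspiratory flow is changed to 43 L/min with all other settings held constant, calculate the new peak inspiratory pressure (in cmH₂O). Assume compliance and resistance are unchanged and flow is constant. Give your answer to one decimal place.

37.8

Flow: 31 L/min ÷ 60 = 0.5167 L/s.
New flow: 43 L/min ÷ 60 = 0.7167 L/s.
PIP = Vt/C + R·V̇ + PEEP (constant-flow equation of motion).
Only the resistive term changes: ΔPIP = R × ΔV̇ = 9.5 × (0.7167 − 0.5167) = 9.5 × 0.2 = 1.9 cmH2O.
Original PIP = 420/19.1 + 9.5×0.5167 + 9 = 35.898 cmH2O; new PIP = 35.898 + (1.9) = 37.798 cmH2O.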